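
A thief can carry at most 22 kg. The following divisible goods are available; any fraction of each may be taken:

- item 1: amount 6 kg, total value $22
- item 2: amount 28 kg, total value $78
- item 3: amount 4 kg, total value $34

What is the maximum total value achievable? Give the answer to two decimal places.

Take in order of value per unit:
- item 3 (34/4 per unit): all 4 → value 34, running total 34.00
- item 1 (22/6 per unit): all 6 → value 22, running total 56.00
- item 2 (78/28 per unit): 12 of 28 → value 12×78/28 = 33.4286, running total 89.43
Total 89.43.

89.43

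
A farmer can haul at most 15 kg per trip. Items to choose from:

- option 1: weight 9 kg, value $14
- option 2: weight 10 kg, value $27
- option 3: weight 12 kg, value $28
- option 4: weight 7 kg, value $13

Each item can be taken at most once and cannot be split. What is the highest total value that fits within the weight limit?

$28

Check high-value combinations within 15 kg:
- option 3: weight 12, value 28
- option 2: weight 10, value 27
- option 1: weight 9, value 14
Best: $28.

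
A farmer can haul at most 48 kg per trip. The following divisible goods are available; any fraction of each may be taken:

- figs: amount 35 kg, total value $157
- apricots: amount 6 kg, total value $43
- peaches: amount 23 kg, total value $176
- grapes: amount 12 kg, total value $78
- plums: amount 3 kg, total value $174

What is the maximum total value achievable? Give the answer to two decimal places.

Take in order of value per unit:
- plums (174/3 per unit): all 3 → value 174, running total 174.00
- peaches (176/23 per unit): all 23 → value 176, running total 350.00
- apricots (43/6 per unit): all 6 → value 43, running total 393.00
- grapes (78/12 per unit): all 12 → value 78, running total 471.00
- figs (157/35 per unit): 4 of 35 → value 4×157/35 = 17.9429, running total 488.94
Total 488.94.

488.94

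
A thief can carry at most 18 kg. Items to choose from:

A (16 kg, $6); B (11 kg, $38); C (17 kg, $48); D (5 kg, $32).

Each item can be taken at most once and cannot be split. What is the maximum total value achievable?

$70

Check high-value combinations within 18 kg:
- B+D: weight 11+5=16, value 38+32=70
- C: weight 17, value 48
- B: weight 11, value 38
- D: weight 5, value 32
Best: $70.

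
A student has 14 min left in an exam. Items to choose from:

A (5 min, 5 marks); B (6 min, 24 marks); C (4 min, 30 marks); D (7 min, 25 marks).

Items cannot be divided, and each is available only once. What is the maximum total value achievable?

55 marks

Check high-value combinations within 14 min:
- C+D: time 4+7=11, value 30+25=55
- B+C: time 6+4=10, value 24+30=54
- B+D: time 6+7=13, value 24+25=49
- A+C: time 5+4=9, value 5+30=35
Best: 55 marks.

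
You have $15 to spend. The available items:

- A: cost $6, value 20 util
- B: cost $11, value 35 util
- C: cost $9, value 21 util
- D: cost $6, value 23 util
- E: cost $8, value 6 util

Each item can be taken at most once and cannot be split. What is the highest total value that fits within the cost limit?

44 util

Check high-value combinations within $15:
- C+D: cost 9+6=15, value 21+23=44
- A+D: cost 6+6=12, value 20+23=43
- A+C: cost 6+9=15, value 20+21=41
- B: cost 11, value 35
Best: 44 util.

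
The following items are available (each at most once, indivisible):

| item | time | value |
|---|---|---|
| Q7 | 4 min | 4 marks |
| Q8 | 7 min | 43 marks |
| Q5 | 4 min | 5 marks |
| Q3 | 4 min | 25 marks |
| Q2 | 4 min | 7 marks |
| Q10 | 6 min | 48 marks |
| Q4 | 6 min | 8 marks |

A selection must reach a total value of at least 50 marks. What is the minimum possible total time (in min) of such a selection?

10

Subsets with value ≥ 50, sorted by total time:
- Q3+Q10: time 10, value 73
- Q2+Q10: time 10, value 55
- Q5+Q10: time 10, value 53
- Q7+Q10: time 10, value 52
Minimum time: 10 min.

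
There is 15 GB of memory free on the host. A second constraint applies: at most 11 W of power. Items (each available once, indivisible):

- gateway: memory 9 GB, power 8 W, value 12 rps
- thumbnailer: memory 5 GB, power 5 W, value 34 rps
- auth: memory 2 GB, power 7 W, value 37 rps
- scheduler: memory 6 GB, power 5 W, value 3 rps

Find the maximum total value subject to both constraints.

37 rps

Feasible sets respecting both limits:
- auth: memory 2, power 7, value 37
- thumbnailer+scheduler: memory 11, power 10, value 37
- thumbnailer: memory 5, power 5, value 34
Best: 37 rps.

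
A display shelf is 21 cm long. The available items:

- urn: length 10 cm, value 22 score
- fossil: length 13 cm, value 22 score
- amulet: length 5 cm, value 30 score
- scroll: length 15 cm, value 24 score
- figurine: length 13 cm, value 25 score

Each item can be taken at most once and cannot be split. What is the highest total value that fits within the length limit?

This is a 0/1 knapsack; check combinations near the capacity.
- amulet+figurine: length 5+13=18, value 30+25=55
- amulet+scroll: length 5+15=20, value 30+24=54
- urn+amulet: length 10+5=15, value 22+30=52
- fossil+amulet: length 13+5=18, value 22+30=52
Best: 55 score.

55 score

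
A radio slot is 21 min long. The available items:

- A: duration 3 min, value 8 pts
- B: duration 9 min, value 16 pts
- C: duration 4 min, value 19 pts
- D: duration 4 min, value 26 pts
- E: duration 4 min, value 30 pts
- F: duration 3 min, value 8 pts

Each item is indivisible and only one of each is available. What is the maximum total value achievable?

91 pts

Check high-value combinations within 21 min:
- A+C+D+E+F: duration 3+4+4+4+3=18, value 8+19+26+30+8=91
- B+C+D+E: duration 9+4+4+4=21, value 16+19+26+30=91
- A+C+D+E: duration 3+4+4+4=15, value 8+19+26+30=83
- C+D+E+F: duration 4+4+4+3=15, value 19+26+30+8=83
- A+B+D+E: duration 3+9+4+4=20, value 8+16+26+30=80
Best: 91 pts.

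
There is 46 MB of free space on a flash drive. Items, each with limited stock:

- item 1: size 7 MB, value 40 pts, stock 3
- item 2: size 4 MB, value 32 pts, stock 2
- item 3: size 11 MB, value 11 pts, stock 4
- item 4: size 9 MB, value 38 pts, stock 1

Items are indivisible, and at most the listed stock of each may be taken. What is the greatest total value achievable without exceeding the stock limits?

222 pts

Best selections within size 46 and stock limits:
- 3×item 1 + 2×item 2 + 1×item 4: size 38, value 222
- 3×item 1 + 1×item 2 + 1×item 3 + 1×item 4: size 45, value 201
- 3×item 1 + 2×item 2 + 1×item 3: size 40, value 195
- 2×item 1 + 2×item 2 + 1×item 3 + 1×item 4: size 42, value 193
Best: 222 pts.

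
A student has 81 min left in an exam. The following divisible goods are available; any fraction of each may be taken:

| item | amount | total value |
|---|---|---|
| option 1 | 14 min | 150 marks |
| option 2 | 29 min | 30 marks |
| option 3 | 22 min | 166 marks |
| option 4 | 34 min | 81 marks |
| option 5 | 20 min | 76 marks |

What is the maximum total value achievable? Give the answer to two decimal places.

Take in order of value per unit:
- option 1 (150/14 per unit): all 14 → value 150, running total 150.00
- option 3 (166/22 per unit): all 22 → value 166, running total 316.00
- option 5 (76/20 per unit): all 20 → value 76, running total 392.00
- option 4 (81/34 per unit): 25 of 34 → value 25×81/34 = 59.5588, running total 451.56
Total 451.56.

451.56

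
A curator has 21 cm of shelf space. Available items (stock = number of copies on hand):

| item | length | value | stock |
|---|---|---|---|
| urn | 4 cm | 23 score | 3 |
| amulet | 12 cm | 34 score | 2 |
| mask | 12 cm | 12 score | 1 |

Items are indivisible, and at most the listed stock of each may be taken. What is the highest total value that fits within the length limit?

Top feasible selections:
- 2×urn + 1×amulet: length 20, value 80
- 3×urn: length 12, value 69
- 2×urn + 1×mask: length 20, value 58
Best: 80 score.

80 score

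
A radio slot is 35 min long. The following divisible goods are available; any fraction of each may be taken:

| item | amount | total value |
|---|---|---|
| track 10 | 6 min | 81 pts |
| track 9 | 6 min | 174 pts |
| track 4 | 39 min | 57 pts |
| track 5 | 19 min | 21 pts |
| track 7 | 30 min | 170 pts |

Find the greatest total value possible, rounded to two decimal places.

Take in order of value per unit:
- track 9 (174/6 per unit): all 6 → value 174, running total 174.00
- track 10 (81/6 per unit): all 6 → value 81, running total 255.00
- track 7 (170/30 per unit): 23 of 30 → value 23×170/30 = 130.3333, running total 385.33
Total 385.33.

385.33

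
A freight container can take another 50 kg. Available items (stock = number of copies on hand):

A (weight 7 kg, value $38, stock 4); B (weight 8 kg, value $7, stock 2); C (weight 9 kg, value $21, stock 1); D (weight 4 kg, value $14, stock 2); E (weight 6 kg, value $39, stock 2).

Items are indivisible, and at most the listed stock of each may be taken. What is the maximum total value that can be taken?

$258

Best selections within weight 50 and stock limits:
- 4×A + 2×D + 2×E: weight 48, value 258
- 4×A + 1×C + 2×E: weight 49, value 251
- 4×A + 1×D + 2×E: weight 44, value 244
Best: $258.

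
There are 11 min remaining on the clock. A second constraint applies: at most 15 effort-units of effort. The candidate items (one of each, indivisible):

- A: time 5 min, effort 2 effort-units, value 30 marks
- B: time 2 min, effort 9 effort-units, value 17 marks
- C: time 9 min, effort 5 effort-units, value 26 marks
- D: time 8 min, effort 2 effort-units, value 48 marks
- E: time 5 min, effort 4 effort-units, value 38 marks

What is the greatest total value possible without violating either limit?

68 marks

Feasible sets respecting both limits:
- A+E: time 10, effort 6, value 68
- B+D: time 10, effort 11, value 65
- B+E: time 7, effort 13, value 55
Best: 68 marks.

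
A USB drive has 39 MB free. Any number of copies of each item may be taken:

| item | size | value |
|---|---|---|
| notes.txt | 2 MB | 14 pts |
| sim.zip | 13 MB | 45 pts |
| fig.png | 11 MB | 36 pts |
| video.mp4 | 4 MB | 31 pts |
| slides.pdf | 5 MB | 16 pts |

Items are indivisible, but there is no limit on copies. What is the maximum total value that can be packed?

Best value-per-unit is video.mp4 at 31/4; filling with it alone gives 9×31 = 279.
Optimal mix: 1×notes.txt + 9×video.mp4 → size 38, value 293.

293 pts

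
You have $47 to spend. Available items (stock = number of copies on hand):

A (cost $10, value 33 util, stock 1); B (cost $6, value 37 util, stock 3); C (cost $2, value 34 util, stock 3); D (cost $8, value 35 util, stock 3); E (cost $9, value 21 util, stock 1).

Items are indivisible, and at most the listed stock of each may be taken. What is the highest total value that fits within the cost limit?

284 util

Top feasible selections:
- 3×B + 2×C + 3×D: cost 46, value 284
- 3×B + 3×C + 2×D: cost 40, value 283
Best: 284 util.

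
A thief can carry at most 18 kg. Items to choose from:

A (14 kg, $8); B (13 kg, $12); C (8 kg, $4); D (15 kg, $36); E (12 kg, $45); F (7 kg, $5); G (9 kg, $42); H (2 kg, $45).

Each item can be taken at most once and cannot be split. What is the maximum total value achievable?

Check high-value combinations within 18 kg:
- F+G+H: weight 7+9+2=18, value 5+42+45=92
- E+H: weight 12+2=14, value 45+45=90
- G+H: weight 9+2=11, value 42+45=87
Best: $92.

$92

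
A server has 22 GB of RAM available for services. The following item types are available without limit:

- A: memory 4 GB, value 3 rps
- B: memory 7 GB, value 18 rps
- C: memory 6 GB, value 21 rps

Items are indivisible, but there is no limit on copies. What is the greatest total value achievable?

Best value-per-unit is C at 21/6; filling with it alone gives 3×21 = 63.
Optimal mix: 1×A + 3×C → memory 22, value 66.

66 rps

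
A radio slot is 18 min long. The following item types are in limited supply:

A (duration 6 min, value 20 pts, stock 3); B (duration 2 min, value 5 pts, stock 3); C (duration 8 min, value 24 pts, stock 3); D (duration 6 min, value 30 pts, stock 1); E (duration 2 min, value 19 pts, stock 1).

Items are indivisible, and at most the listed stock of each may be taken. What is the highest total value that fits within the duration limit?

79 pts

Top feasible selections:
- 1×A + 2×B + 1×D + 1×E: duration 18, value 79
- 1×B + 1×C + 1×D + 1×E: duration 18, value 78
- 1×A + 1×B + 1×D + 1×E: duration 16, value 74
Best: 79 pts.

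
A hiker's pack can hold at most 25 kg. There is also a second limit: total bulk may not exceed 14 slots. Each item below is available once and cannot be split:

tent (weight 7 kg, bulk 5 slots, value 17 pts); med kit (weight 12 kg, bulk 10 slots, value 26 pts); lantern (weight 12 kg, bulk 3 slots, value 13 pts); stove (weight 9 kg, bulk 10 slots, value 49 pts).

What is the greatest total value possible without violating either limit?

Feasible sets respecting both limits:
- lantern+stove: weight 21, bulk 13, value 62
- stove: weight 9, bulk 10, value 49
- med kit+lantern: weight 24, bulk 13, value 39
- tent+lantern: weight 19, bulk 8, value 30
Best: 62 pts.

62 pts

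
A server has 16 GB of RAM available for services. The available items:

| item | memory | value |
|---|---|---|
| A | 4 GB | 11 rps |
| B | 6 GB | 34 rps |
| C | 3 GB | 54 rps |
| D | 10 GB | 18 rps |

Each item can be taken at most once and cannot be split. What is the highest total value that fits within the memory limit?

Check high-value combinations within 16 GB:
- A+B+C: memory 4+6+3=13, value 11+34+54=99
- B+C: memory 6+3=9, value 34+54=88
- C+D: memory 3+10=13, value 54+18=72
Best: 99 rps.

99 rps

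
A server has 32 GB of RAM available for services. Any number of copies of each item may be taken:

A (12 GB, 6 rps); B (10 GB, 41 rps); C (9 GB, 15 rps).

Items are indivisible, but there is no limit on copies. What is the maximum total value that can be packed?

123 rps

Best value-per-unit is B at 41/10, and filling with it alone uses memory 3×10=30. No mix of the others beats 3×41 = 123.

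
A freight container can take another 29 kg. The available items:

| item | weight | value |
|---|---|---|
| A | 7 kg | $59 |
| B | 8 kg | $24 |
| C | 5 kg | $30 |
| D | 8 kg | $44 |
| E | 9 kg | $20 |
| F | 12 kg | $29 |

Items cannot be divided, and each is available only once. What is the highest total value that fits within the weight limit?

This is a 0/1 knapsack; check combinations near the capacity.
- A+B+C+D: weight 7+8+5+8=28, value 59+24+30+44=157
- A+C+D+E: weight 7+5+8+9=29, value 59+30+44+20=153
- A+C+D: weight 7+5+8=20, value 59+30+44=133
Best: $157.

$157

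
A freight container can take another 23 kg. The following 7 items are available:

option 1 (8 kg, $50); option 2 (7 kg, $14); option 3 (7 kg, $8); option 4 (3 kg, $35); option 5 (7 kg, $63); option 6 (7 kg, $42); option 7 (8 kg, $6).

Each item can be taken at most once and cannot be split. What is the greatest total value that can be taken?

$155

Check high-value combinations within 23 kg:
- option 1+option 5+option 6: weight 8+7+7=22, value 50+63+42=155
- option 1+option 4+option 5: weight 8+3+7=18, value 50+35+63=148
- option 4+option 5+option 6: weight 3+7+7=17, value 35+63+42=140
Best: $155.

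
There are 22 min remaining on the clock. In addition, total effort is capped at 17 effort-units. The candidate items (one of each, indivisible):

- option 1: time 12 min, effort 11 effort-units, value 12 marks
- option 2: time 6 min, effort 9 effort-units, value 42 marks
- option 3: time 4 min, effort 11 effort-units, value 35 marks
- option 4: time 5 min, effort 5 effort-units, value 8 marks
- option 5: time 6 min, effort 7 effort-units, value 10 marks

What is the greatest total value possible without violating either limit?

52 marks

Feasible sets respecting both limits:
- option 2+option 5: time 12, effort 16, value 52
- option 2+option 4: time 11, effort 14, value 50
- option 3+option 4: time 9, effort 16, value 43
- option 2: time 6, effort 9, value 42
Best: 52 marks.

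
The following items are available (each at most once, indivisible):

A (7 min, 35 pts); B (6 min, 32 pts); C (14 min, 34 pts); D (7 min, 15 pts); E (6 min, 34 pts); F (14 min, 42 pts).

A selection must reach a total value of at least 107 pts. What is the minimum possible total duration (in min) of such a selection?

26

Subsets with value ≥ 107, sorted by total duration:
- A+B+D+E: duration 26, value 116
- B+E+F: duration 26, value 108
- A+E+F: duration 27, value 111
Minimum duration: 26 min.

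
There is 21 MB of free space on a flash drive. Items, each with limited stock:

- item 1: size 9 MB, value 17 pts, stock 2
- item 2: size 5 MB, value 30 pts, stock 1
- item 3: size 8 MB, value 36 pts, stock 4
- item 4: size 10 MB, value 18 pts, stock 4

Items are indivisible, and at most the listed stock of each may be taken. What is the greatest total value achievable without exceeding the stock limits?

102 pts

Top feasible selections:
- 1×item 2 + 2×item 3: size 21, value 102
- 2×item 3: size 16, value 72
Best: 102 pts.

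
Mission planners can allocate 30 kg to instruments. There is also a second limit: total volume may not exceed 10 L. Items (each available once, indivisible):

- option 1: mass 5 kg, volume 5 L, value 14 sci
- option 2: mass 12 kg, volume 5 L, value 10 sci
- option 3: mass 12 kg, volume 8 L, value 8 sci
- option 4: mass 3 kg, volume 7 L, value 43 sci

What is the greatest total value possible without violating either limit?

Feasible sets respecting both limits:
- option 4: mass 3, volume 7, value 43
- option 1+option 2: mass 17, volume 10, value 24
- option 1: mass 5, volume 5, value 14
- option 2: mass 12, volume 5, value 10
Best: 43 sci.

43 sci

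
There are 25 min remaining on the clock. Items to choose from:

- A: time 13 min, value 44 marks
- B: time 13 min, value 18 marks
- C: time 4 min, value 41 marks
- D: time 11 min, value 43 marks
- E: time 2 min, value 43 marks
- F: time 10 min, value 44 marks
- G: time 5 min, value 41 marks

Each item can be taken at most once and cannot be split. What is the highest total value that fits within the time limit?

Check high-value combinations within 25 min:
- C+E+F+G: time 4+2+10+5=21, value 41+43+44+41=169
- A+C+E+G: time 13+4+2+5=24, value 44+41+43+41=169
- C+D+E+G: time 4+11+2+5=22, value 41+43+43+41=168
Best: 169 marks.

169 marks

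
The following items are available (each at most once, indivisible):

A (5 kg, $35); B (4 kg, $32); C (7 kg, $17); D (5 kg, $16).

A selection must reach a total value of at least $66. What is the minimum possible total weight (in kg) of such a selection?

Subsets with value ≥ 66, sorted by total weight:
- A+B: weight 9, value 67
- A+B+D: weight 14, value 83
- A+B+C: weight 16, value 84
Minimum weight: 9 kg.

9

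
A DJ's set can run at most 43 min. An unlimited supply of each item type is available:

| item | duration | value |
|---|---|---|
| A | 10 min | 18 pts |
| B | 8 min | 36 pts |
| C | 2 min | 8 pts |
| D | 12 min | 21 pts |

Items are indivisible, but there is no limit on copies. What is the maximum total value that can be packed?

Best value-per-unit is B at 36/8; filling with it alone gives 5×36 = 180.
Optimal mix: 5×B + 1×C → duration 42, value 188.

188 pts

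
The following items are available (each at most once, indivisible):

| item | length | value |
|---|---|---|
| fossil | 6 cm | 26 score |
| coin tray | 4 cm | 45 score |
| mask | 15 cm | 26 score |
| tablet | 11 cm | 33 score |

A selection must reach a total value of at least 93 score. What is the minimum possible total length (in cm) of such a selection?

Subsets with value ≥ 93, sorted by total length:
- fossil+coin tray+tablet: length 21, value 104
- fossil+coin tray+mask: length 25, value 97
- coin tray+mask+tablet: length 30, value 104
- fossil+coin tray+mask+tablet: length 36, value 130
Minimum length: 21 cm.

21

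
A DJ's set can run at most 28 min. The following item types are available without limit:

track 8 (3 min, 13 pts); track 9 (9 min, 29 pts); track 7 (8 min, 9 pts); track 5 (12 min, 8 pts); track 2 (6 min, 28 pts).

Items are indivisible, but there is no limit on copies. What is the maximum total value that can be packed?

125 pts

Best value-per-unit is track 2 at 28/6; filling with it alone gives 4×28 = 112.
Optimal mix: 1×track 8 + 4×track 2 → duration 27, value 125.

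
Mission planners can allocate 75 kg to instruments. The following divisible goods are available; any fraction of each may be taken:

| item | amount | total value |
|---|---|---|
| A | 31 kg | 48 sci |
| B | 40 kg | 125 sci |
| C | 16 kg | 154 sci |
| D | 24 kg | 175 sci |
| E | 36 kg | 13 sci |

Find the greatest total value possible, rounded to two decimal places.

Take in order of value per unit:
- C (154/16 per unit): all 16 → value 154, running total 154.00
- D (175/24 per unit): all 24 → value 175, running total 329.00
- B (125/40 per unit): 35 of 40 → value 35×125/40 = 109.3750, running total 438.38
Total 438.38.

438.38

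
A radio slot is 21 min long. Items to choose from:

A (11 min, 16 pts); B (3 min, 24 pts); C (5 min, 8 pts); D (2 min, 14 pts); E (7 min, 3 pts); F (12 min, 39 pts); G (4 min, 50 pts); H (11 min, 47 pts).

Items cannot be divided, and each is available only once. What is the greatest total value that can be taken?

This is a 0/1 knapsack; check combinations near the capacity.
- B+D+G+H: duration 3+2+4+11=20, value 24+14+50+47=135
- B+D+F+G: duration 3+2+12+4=21, value 24+14+39+50=127
- B+G+H: duration 3+4+11=18, value 24+50+47=121
- B+F+G: duration 3+12+4=19, value 24+39+50=113
Best: 135 pts.

135 pts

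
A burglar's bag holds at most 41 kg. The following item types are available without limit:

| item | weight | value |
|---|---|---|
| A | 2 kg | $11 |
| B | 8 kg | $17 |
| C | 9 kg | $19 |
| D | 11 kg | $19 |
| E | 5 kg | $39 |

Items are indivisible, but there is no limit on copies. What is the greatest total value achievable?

$312

Best value-per-unit is E at 39/5, and filling with it alone uses weight 8×5=40. No mix of the others beats 8×39 = 312.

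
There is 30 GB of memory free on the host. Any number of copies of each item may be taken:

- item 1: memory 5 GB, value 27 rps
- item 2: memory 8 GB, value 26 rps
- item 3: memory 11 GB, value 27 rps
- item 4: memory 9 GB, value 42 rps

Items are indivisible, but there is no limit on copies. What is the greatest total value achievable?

162 rps

Best value-per-unit is item 1 at 27/5, and filling with it alone uses memory 6×5=30. No mix of the others beats 6×27 = 162.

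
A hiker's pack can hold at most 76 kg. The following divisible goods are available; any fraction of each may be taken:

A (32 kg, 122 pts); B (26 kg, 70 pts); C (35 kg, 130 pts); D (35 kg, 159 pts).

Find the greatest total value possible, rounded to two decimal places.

Take in order of value per unit:
- D (159/35 per unit): all 35 → value 159, running total 159.00
- A (122/32 per unit): all 32 → value 122, running total 281.00
- C (130/35 per unit): 9 of 35 → value 9×130/35 = 33.4286, running total 314.43
Total 314.43.

314.43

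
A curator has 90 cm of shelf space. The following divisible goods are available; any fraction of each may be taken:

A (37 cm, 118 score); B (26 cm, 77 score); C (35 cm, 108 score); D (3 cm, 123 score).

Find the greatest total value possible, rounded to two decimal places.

393.42

Take in order of value per unit:
- D (123/3 per unit): all 3 → value 123, running total 123.00
- A (118/37 per unit): all 37 → value 118, running total 241.00
- C (108/35 per unit): all 35 → value 108, running total 349.00
- B (77/26 per unit): 15 of 26 → value 15×77/26 = 44.4231, running total 393.42
Total 393.42.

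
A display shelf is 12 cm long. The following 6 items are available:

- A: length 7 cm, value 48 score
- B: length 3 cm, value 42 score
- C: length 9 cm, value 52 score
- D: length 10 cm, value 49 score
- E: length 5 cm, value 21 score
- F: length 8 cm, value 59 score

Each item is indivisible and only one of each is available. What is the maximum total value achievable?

Check high-value combinations within 12 cm:
- B+F: length 3+8=11, value 42+59=101
- B+C: length 3+9=12, value 42+52=94
- A+B: length 7+3=10, value 48+42=90
Best: 101 score.

101 score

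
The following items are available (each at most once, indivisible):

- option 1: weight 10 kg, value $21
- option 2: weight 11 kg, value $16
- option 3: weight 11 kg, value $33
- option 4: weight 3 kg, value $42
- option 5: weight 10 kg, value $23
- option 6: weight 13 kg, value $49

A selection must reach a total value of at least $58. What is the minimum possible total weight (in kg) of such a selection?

Subsets with value ≥ 58, sorted by total weight:
- option 4+option 5: weight 13, value 65
- option 1+option 4: weight 13, value 63
Minimum weight: 13 kg.

13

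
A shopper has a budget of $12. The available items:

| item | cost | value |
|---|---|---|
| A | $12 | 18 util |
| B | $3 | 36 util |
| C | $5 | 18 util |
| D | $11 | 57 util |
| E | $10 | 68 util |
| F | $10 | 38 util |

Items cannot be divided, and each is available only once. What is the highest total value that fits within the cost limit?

Check high-value combinations within $12:
- E: cost 10, value 68
- D: cost 11, value 57
- B+C: cost 3+5=8, value 36+18=54
- F: cost 10, value 38
Best: 68 util.

68 util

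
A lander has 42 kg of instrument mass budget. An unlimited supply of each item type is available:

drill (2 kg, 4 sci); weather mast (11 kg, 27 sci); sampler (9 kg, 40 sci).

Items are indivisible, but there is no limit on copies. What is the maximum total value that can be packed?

172 sci

Best value-per-unit is sampler at 40/9; filling with it alone gives 4×40 = 160.
Optimal mix: 3×drill + 4×sampler → mass 42, value 172.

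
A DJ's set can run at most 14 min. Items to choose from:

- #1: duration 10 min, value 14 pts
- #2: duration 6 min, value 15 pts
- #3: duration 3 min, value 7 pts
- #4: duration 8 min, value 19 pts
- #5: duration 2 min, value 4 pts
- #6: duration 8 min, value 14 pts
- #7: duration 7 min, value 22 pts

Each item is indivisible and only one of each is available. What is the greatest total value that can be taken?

37 pts

Check high-value combinations within 14 min:
- #2+#7: duration 6+7=13, value 15+22=37
- #2+#4: duration 6+8=14, value 15+19=34
- #3+#5+#7: duration 3+2+7=12, value 7+4+22=33
- #3+#4+#5: duration 3+8+2=13, value 7+19+4=30
- #3+#7: duration 3+7=10, value 7+22=29
Best: 37 pts.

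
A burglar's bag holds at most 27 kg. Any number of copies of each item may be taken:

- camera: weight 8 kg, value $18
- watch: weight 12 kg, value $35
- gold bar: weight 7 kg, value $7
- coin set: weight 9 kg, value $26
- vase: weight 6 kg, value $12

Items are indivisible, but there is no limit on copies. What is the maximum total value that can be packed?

$78

Best value-per-unit is watch at 35/12; filling with it alone gives 2×35 = 70.
Optimal mix: 3×coin set → weight 27, value 78.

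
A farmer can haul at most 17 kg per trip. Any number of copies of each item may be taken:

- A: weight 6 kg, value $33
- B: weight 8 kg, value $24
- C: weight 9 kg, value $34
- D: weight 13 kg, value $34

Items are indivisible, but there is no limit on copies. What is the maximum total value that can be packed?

Best value-per-unit is A at 33/6; filling with it alone gives 2×33 = 66.
Optimal mix: 1×A + 1×C → weight 15, value 67.

$67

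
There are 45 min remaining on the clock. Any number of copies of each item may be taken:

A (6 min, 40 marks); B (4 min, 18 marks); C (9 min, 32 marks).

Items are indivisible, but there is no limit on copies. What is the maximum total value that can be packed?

Best value-per-unit is A at 40/6, and filling with it alone uses time 7×6=42. No mix of the others beats 7×40 = 280.

280 marks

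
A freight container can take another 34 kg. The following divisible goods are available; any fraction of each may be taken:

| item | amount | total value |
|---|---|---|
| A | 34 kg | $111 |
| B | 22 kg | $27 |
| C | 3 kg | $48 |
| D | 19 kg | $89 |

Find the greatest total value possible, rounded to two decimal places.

176.18

Take in order of value per unit:
- C (48/3 per unit): all 3 → value 48, running total 48.00
- D (89/19 per unit): all 19 → value 89, running total 137.00
- A (111/34 per unit): 12 of 34 → value 12×111/34 = 39.1765, running total 176.18
Total 176.18.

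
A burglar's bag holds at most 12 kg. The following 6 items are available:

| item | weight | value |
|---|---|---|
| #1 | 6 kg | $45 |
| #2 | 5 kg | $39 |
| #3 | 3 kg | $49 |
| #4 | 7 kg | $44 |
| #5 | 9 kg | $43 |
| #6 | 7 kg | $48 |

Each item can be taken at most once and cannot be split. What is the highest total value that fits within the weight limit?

$97

Check high-value combinations within 12 kg:
- #3+#6: weight 3+7=10, value 49+48=97
- #1+#3: weight 6+3=9, value 45+49=94
- #3+#4: weight 3+7=10, value 49+44=93
- #3+#5: weight 3+9=12, value 49+43=92
Best: $97.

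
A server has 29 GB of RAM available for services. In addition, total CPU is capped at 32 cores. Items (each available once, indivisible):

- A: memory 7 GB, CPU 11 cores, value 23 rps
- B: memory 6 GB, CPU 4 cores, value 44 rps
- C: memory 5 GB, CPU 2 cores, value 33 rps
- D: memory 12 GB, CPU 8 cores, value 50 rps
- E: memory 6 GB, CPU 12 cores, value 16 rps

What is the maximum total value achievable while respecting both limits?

Feasible sets respecting both limits:
- B+C+D+E: memory 29, CPU 26, value 143
- B+C+D: memory 23, CPU 14, value 127
- A+B+D: memory 25, CPU 23, value 117
- A+B+C+E: memory 24, CPU 29, value 116
Best: 143 rps.

143 rps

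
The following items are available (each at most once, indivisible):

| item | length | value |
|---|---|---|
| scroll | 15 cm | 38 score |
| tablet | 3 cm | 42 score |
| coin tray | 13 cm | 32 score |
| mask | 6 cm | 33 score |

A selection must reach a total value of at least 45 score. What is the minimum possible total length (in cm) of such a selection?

9

Subsets with value ≥ 45, sorted by total length:
- tablet+mask: length 9, value 75
- tablet+coin tray: length 16, value 74
- scroll+tablet: length 18, value 80
Minimum length: 9 cm.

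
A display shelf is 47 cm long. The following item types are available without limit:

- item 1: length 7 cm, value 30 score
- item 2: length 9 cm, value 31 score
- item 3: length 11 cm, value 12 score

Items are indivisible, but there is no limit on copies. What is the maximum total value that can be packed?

Best value-per-unit is item 1 at 30/7; filling with it alone gives 6×30 = 180.
Optimal mix: 4×item 1 + 2×item 2 → length 46, value 182.

182 score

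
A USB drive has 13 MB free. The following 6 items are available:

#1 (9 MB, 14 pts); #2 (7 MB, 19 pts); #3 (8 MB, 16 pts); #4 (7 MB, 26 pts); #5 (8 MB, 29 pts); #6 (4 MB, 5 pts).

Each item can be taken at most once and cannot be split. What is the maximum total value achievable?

34 pts

This is a 0/1 knapsack; check combinations near the capacity.
- #5+#6: size 8+4=12, value 29+5=34
- #4+#6: size 7+4=11, value 26+5=31
- #5: size 8, value 29
Best: 34 pts.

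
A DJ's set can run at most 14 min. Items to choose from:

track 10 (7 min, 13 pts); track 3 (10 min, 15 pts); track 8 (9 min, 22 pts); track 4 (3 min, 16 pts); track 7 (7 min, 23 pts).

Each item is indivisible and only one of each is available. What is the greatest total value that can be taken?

39 pts

Check high-value combinations within 14 min:
- track 4+track 7: duration 3+7=10, value 16+23=39
- track 8+track 4: duration 9+3=12, value 22+16=38
- track 10+track 7: duration 7+7=14, value 13+23=36
- track 3+track 4: duration 10+3=13, value 15+16=31
Best: 39 pts.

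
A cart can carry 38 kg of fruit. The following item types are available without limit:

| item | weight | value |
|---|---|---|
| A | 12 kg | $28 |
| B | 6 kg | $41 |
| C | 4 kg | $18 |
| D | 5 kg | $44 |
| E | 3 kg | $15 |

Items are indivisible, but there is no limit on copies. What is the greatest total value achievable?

Best value-per-unit is D at 44/5; filling with it alone gives 7×44 = 308.
Optimal mix: 7×D + 1×E → weight 38, value 323.

$323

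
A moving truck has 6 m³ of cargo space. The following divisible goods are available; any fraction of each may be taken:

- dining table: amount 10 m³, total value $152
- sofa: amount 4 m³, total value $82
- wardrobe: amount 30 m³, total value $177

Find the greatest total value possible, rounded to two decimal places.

112.40

Take in order of value per unit:
- sofa (82/4 per unit): all 4 → value 82, running total 82.00
- dining table (152/10 per unit): 2 of 10 → value 2×152/10 = 30.4000, running total 112.40
Total 112.40.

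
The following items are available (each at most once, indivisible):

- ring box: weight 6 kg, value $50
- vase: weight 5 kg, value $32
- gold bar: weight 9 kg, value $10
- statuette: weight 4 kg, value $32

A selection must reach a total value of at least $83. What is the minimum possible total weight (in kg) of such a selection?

15

Subsets with value ≥ 83, sorted by total weight:
- ring box+vase+statuette: weight 15, value 114
- ring box+gold bar+statuette: weight 19, value 92
- ring box+vase+gold bar: weight 20, value 92
- ring box+vase+gold bar+statuette: weight 24, value 124
Minimum weight: 15 kg.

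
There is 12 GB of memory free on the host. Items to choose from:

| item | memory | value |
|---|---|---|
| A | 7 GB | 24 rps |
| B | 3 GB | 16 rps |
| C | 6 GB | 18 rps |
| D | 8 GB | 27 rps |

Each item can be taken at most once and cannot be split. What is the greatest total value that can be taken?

43 rps

This is a 0/1 knapsack; check combinations near the capacity.
- B+D: memory 3+8=11, value 16+27=43
- A+B: memory 7+3=10, value 24+16=40
- B+C: memory 3+6=9, value 16+18=34
- D: memory 8, value 27
- A: memory 7, value 24
Best: 43 rps.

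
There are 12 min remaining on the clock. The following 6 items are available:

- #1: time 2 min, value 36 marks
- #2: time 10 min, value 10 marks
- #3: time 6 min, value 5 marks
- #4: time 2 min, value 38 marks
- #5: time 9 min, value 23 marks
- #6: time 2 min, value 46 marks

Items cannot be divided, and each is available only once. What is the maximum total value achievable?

125 marks

Check high-value combinations within 12 min:
- #1+#3+#4+#6: time 2+6+2+2=12, value 36+5+38+46=125
- #1+#4+#6: time 2+2+2=6, value 36+38+46=120
- #3+#4+#6: time 6+2+2=10, value 5+38+46=89
- #1+#3+#6: time 2+6+2=10, value 36+5+46=87
- #4+#6: time 2+2=4, value 38+46=84
Best: 125 marks.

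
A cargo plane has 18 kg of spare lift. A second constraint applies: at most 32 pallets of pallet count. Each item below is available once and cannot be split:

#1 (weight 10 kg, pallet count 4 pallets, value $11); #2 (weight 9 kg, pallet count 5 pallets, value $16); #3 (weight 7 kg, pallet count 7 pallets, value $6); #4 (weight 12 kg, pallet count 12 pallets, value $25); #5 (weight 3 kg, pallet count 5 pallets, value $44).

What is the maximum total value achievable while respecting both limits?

$69

Feasible sets respecting both limits:
- #4+#5: weight 15, pallet count 17, value 69
- #2+#5: weight 12, pallet count 10, value 60
- #1+#5: weight 13, pallet count 9, value 55
Best: $69.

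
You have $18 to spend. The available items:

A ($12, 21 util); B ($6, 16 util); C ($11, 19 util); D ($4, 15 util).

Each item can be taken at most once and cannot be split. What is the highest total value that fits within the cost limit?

Check high-value combinations within $18:
- A+B: cost 12+6=18, value 21+16=37
- A+D: cost 12+4=16, value 21+15=36
- B+C: cost 6+11=17, value 16+19=35
Best: 37 util.

37 util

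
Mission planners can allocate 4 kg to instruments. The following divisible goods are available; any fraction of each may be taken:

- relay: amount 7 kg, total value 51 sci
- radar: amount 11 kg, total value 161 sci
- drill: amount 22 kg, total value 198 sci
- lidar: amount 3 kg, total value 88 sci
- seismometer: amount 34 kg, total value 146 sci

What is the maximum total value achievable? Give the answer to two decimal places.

Take in order of value per unit:
- lidar (88/3 per unit): all 3 → value 88, running total 88.00
- radar (161/11 per unit): 1 of 11 → value 1×161/11 = 14.6364, running total 102.64
Total 102.64.

102.64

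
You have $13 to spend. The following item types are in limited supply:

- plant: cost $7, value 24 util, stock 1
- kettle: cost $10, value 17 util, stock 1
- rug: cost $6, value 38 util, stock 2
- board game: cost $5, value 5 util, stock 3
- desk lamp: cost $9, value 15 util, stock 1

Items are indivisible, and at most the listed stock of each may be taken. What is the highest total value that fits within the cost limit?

Best selections within cost 13 and stock limits:
- 2×rug: cost 12, value 76
- 1×plant + 1×rug: cost 13, value 62
Best: 76 util.

76 util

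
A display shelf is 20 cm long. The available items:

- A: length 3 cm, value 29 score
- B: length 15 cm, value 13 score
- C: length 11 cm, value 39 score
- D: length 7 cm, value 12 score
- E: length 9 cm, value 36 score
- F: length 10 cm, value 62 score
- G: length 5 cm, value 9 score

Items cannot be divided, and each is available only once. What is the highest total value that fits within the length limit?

103 score

Check high-value combinations within 20 cm:
- A+D+F: length 3+7+10=20, value 29+12+62=103
- A+F+G: length 3+10+5=18, value 29+62+9=100
- E+F: length 9+10=19, value 36+62=98
- A+F: length 3+10=13, value 29+62=91
Best: 103 score.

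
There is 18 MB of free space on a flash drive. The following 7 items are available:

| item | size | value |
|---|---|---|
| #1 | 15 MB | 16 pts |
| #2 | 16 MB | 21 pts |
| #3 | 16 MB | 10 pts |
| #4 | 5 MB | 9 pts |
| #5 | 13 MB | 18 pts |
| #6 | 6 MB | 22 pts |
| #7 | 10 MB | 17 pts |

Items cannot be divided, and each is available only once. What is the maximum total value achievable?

39 pts

This is a 0/1 knapsack; check combinations near the capacity.
- #6+#7: size 6+10=16, value 22+17=39
- #4+#6: size 5+6=11, value 9+22=31
- #4+#5: size 5+13=18, value 9+18=27
Best: 39 pts.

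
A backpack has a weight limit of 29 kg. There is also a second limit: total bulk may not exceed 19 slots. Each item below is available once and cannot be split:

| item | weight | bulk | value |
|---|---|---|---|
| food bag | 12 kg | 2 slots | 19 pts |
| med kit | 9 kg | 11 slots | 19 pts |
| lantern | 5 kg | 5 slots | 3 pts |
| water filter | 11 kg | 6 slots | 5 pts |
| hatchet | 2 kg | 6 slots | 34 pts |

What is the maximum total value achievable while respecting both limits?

72 pts

Feasible sets respecting both limits:
- food bag+med kit+hatchet: weight 23, bulk 19, value 72
- food bag+water filter+hatchet: weight 25, bulk 14, value 58
- food bag+lantern+hatchet: weight 19, bulk 13, value 56
Best: 72 pts.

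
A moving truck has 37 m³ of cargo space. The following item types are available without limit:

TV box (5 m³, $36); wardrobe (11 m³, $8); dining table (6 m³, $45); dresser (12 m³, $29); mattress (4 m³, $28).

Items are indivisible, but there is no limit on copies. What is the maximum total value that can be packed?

Best value-per-unit is dining table at 45/6; filling with it alone gives 6×45 = 270.
Optimal mix: 1×TV box + 4×dining table + 2×mattress → volume 37, value 272.

$272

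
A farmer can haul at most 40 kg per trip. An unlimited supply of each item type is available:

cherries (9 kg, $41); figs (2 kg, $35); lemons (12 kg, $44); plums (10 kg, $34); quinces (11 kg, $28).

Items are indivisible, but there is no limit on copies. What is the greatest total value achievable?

$700

Best value-per-unit is figs at 35/2, and filling with it alone uses weight 20×2=40. No mix of the others beats 20×35 = 700.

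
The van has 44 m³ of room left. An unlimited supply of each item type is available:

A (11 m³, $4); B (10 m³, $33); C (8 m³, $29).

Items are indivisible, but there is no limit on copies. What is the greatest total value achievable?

Best value-per-unit is C at 29/8; filling with it alone gives 5×29 = 145.
Optimal mix: 2×B + 3×C → volume 44, value 153.

$153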